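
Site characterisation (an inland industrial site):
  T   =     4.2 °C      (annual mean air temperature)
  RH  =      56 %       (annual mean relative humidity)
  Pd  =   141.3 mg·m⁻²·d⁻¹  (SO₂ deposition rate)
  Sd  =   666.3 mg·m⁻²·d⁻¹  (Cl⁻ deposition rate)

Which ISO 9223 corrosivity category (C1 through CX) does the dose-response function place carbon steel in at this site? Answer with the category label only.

carbon steel: T≤10 °C ⇒ hinge +0.150·(4.2−10) = -0.8700
  SO₂ term: 1.77·141.3^0.52·exp(0.02·56-0.8700) = 29.83
  Sd branch = 0.102·Sd^0.62·e^(0.033·RH+0.04·T) = 43.13 μm/a
  r_corr = 29.83 + 43.13 = 72.96 μm/a
Category bounds: 50…80 μm/a bracket r_corr ⇒ C4

C4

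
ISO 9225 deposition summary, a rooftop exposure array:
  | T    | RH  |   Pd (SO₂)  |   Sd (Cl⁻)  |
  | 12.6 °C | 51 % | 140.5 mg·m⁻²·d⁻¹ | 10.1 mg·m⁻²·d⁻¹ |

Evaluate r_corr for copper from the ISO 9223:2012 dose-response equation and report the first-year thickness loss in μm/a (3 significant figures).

r_corr = 0.538 μm/a

copper: T>10 °C ⇒ hinge -0.080·(12.6−10) = -0.2080
  Pd branch = 0.0053·Pd^0.26·e^(0.059·RH+f) = 0.3156 μm/a
  Cl⁻ term: 0.01025·10.1^0.27·exp(0.036·51+0.049·12.6) = 0.2225
  sum: 0.3156 + 0.2225 → r_corr = 0.5381 μm/a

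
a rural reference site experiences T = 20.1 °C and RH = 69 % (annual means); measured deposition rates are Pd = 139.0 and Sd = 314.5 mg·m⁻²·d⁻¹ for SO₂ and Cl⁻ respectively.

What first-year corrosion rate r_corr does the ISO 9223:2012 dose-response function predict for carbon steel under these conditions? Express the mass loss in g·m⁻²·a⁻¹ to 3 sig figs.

r_corr = 1.03e+03 g·m⁻²·a⁻¹

carbon steel: T>10 °C ⇒ hinge -0.054·(20.1−10) = -0.5454
  sulphur-dioxide contribution → 53.06 μm/a
  chloride contribution → 78.56 μm/a
  total first-year rate 131.6 μm/a
Convert to mass loss: 131.6 μm/a × 7.85 g/cm³ = 1033 g·m⁻²·a⁻¹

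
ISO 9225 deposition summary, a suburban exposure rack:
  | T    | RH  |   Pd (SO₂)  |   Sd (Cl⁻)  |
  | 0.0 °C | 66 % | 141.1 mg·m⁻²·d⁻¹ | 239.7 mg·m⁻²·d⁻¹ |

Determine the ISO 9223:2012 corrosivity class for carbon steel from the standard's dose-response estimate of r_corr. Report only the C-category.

C3

carbon steel: temperature factor f = +0.150·(-10.0) = -1.5000
  sulphur-dioxide contribution → 19.39 μm/a
  chloride contribution → 26.91 μm/a
  ⇒ r_corr(carbon steel) = 46.3 μm/a
Category bounds: 25…50 μm/a bracket r_corr ⇒ C3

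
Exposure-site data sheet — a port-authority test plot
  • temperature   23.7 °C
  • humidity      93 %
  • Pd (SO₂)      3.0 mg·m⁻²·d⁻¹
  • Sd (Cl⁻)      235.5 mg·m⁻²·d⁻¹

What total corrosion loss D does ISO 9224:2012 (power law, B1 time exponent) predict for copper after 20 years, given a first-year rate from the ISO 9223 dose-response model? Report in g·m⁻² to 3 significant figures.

D(20) = 307 g·m⁻²

copper: f(T) = -0.080·(T−10) [T>10 °C] = -1.0960
  SO₂ term: 0.0053·3.0^0.26·exp(0.059·93-1.0960) = 0.5693
  Sd branch = 0.01025·Sd^0.27·e^(0.036·RH+0.049·T) = 4.069 μm/a
  r_corr = 0.5693 + 4.069 = 4.639 μm/a
Long-term exponent b (ISO 9224 Table 2, B1) = 0.667
  D(20) = 4.639 × 20^0.667 = 4.639 × 7.375 = 34.21 μm
  Mass loss = 34.21 μm × 8.96 g/cm³ = 306.5 g·m⁻²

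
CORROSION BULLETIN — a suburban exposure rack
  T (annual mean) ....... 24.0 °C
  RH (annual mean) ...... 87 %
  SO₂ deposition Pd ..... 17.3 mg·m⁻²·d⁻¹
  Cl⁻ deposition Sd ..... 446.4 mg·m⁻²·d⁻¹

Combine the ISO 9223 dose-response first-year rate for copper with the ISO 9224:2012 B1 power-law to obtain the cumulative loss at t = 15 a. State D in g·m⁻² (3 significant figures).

copper: f(T) = -0.080·(T−10) [T>10 °C] = -1.1200
  sulphur-dioxide contribution → 0.6152 μm/a
  chloride contribution → 3.954 μm/a
  total first-year rate 4.57 μm/a
ISO 9224: D(t) = r_corr · t^b with b = 0.667 (copper, B1)
  D(15) = 4.57 × 15^0.667 = 4.57 × 6.088 = 27.82 μm
  Mass loss = 27.82 μm × 8.96 g/cm³ = 249.3 g·m⁻²

D(15) = 249 g·m⁻²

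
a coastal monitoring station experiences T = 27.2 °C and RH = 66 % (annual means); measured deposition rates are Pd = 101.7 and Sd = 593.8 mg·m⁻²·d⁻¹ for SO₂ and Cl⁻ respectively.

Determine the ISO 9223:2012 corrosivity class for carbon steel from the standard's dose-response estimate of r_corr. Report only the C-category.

carbon steel: f(T) = -0.054·(T−10) [T>10 °C] = -0.9288
  Pd branch = 1.77·Pd^0.52·e^(0.02·RH+f) = 28.95 μm/a
  Cl⁻ term: 0.102·593.8^0.62·exp(0.033·66+0.04·27.2) = 140.2
  r_corr = 28.95 + 140.2 = 169.1 μm/a
ISO 9223 Table 2 (carbon steel): 80 < 169 ≤ 200 μm/a ⇒ C5

C5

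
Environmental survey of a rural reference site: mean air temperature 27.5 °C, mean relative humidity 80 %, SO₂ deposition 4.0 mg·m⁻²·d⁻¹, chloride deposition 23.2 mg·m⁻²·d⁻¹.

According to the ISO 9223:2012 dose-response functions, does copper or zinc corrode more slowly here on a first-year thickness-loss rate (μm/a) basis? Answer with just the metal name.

copper: T>10 °C ⇒ hinge -0.080·(27.5−10) = -1.4000
  SO₂ term: 0.0053·4.0^0.26·exp(0.059·80-1.4000) = 0.2102
  Cl⁻ term: 0.01025·23.2^0.27·exp(0.036·80+0.049·27.5) = 1.642
  sum: 0.2102 + 1.642 → r_corr = 1.852 μm/a
zinc: temperature factor f = -0.071·(17.5) = -1.2425
  SO₂ term: 0.0129·4.0^0.44·exp(0.046·80-1.2425) = 0.2717
  Cl⁻ term: 0.0175·23.2^0.57·exp(0.008·80+0.085·27.5) = 2.063
  sum: 0.2717 + 2.063 → r_corr = 2.335 μm/a
Ordering by μm/a: zinc (2.33) > copper (1.85)

copper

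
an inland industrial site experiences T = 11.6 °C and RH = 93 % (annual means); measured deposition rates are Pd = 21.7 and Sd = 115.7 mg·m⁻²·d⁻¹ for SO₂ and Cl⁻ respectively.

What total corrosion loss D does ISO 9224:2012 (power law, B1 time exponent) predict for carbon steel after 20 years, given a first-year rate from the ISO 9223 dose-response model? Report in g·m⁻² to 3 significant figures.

D(20) = 4.44e+03 g·m⁻²

carbon steel: temperature factor f = -0.054·(1.6) = -0.0864
  sulphur-dioxide contribution → 51.67 μm/a
  chloride contribution → 66.41 μm/a
  ⇒ r_corr(carbon steel) = 118.1 μm/a
Long-term exponent b (ISO 9224 Table 2, B1) = 0.523
  D(20) = 118.1 × 20^0.523 = 118.1 × 4.791 = 565.7 μm
  Mass loss = 565.7 μm × 7.85 g/cm³ = 4441 g·m⁻²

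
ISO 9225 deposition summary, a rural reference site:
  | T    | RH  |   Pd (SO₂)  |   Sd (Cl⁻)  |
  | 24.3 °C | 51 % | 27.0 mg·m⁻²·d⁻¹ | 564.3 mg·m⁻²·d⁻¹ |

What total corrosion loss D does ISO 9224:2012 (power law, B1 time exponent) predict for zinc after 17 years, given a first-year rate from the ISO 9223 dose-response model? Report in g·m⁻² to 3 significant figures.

D(17) = 564 g·m⁻²

zinc: temperature factor f = -0.071·(14.3) = -1.0153
  Pd branch = 0.0129·Pd^0.44·e^(0.046·RH+f) = 0.2081 μm/a
  Sd branch = 0.0175·Sd^0.57·e^(0.008·RH+0.085·T) = 7.685 μm/a
  sum: 0.2081 + 7.685 → r_corr = 7.893 μm/a
ISO 9224: D(t) = r_corr · t^b with b = 0.813 (zinc, B1)
  D(17) = 7.893 × 17^0.813 = 7.893 × 10.01 = 78.99 μm
  Mass loss = 78.99 μm × 7.14 g/cm³ = 564 g·m⁻²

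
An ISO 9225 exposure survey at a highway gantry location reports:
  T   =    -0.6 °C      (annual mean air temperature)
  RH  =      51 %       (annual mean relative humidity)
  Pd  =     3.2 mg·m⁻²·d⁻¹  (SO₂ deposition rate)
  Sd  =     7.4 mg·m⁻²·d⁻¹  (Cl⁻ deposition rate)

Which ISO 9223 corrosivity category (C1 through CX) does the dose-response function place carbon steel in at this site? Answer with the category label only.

carbon steel: temperature factor f = +0.150·(-10.6) = -1.5900
  Pd branch = 1.77·Pd^0.52·e^(0.02·RH+f) = 1.833 μm/a
  Sd branch = 0.102·Sd^0.62·e^(0.033·RH+0.04·T) = 1.854 μm/a
  r_corr = 1.833 + 1.854 = 3.686 μm/a
Category bounds: 1.3…25 μm/a bracket r_corr ⇒ C2

C2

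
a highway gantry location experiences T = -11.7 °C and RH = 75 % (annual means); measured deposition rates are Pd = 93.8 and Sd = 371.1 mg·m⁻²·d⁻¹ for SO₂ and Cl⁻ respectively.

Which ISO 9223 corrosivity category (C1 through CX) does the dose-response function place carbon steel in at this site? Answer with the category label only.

carbon steel: temperature factor f = +0.150·(-21.7) = -3.2550
  SO₂ term: 1.77·93.8^0.52·exp(0.02·75-3.2550) = 3.246
  Sd branch = 0.102·Sd^0.62·e^(0.033·RH+0.04·T) = 29.74 μm/a
  r_corr = 3.246 + 29.74 = 32.98 μm/a
33 μm/a falls in (25, 50] for carbon steel → category C3

C3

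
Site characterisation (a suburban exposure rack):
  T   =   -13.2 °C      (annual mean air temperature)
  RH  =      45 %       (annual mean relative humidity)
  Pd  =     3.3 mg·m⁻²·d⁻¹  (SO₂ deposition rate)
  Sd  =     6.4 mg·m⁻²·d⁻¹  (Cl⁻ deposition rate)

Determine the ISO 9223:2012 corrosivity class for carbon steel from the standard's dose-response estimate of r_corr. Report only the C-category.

carbon steel: temperature factor f = +0.150·(-23.2) = -3.4800
  Pd branch = 1.77·Pd^0.52·e^(0.02·RH+f) = 0.2495 μm/a
  Cl⁻ term: 0.102·6.4^0.62·exp(0.033·45+0.04·-13.2) = 0.8396
  sum: 0.2495 + 0.8396 → r_corr = 1.089 μm/a
ISO 9223 Table 2 (carbon steel): 0 < 1.09 ≤ 1.3 μm/a ⇒ C1

C1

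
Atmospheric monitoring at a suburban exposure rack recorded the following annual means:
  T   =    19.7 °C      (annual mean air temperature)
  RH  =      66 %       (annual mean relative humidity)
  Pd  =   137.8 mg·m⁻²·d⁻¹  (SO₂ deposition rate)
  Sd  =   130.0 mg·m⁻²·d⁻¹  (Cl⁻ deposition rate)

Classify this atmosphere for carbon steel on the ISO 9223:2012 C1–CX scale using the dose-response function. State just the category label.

carbon steel: temperature factor f = -0.054·(9.7) = -0.5238
  Pd branch = 1.77·Pd^0.52·e^(0.02·RH+f) = 50.84 μm/a
  Sd branch = 0.102·Sd^0.62·e^(0.033·RH+0.04·T) = 40.49 μm/a
  sum: 50.84 + 40.49 → r_corr = 91.33 μm/a
ISO 9223 Table 2 (carbon steel): 80 < 91.3 ≤ 200 μm/a ⇒ C5

C5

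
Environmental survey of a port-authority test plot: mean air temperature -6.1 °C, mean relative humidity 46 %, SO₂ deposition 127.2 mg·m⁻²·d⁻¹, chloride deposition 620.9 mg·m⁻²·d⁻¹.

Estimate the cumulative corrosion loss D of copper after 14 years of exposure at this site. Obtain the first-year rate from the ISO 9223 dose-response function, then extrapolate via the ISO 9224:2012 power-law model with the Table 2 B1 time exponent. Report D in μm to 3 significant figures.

copper: temperature factor f = +0.126·(-16.1) = -2.0286
  SO₂ term: 0.0053·127.2^0.26·exp(0.059·46-2.0286) = 0.03708
  Cl⁻ term: 0.01025·620.9^0.27·exp(0.036·46+0.049·-6.1) = 0.2261
  r_corr = 0.03708 + 0.2261 = 0.2631 μm/a
ISO 9224: D(t) = r_corr · t^b with b = 0.667 (copper, B1)
  D(14) = 0.2631 × 14^0.667 = 0.2631 × 5.814 = 1.53 μm

D(14) = 1.53 μm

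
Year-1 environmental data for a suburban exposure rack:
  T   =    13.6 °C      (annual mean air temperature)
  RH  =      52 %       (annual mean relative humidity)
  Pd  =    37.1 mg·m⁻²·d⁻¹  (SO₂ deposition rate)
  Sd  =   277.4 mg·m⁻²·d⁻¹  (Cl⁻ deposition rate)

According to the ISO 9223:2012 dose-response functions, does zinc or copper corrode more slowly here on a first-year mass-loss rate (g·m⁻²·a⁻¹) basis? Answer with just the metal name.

zinc: temperature factor f = -0.071·(3.6) = -0.2556
  sulphur-dioxide contribution → 0.5357 μm/a
  chloride contribution → 2.081 μm/a
  total first-year rate 2.617 μm/a
  mass loss = 2.617 μm/a × 7.14 g/cm³ = 18.69 g·m⁻²·a⁻¹
copper: temperature factor f = -0.080·(3.6) = -0.2880
  sulphur-dioxide contribution → 0.2186 μm/a
  chloride contribution → 0.5926 μm/a
  ⇒ r_corr(copper) = 0.8112 μm/a
  mass loss = 0.8112 μm/a × 8.96 g/cm³ = 7.269 g·m⁻²·a⁻¹
Ordering by g·m⁻²·a⁻¹: zinc (18.7) > copper (7.27)

copper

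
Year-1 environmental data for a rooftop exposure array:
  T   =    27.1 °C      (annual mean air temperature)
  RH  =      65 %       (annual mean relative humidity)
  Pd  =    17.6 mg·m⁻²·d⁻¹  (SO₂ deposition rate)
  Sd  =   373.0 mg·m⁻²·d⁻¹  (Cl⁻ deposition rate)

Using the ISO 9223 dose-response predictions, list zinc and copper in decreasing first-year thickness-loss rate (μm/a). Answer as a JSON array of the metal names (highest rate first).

zinc: f(T) = -0.071·(T−10) [T>10 °C] = -1.2141
  sulphur-dioxide contribution → 0.2691 μm/a
  chloride contribution → 8.613 μm/a
  total first-year rate 8.882 μm/a
copper: f(T) = -0.080·(T−10) [T>10 °C] = -1.3680
  sulphur-dioxide contribution → 0.1317 μm/a
  chloride contribution → 1.986 μm/a
  ⇒ r_corr(copper) = 2.118 μm/a
Ordering by μm/a: zinc (8.88) > copper (2.12)

["zinc", "copper"]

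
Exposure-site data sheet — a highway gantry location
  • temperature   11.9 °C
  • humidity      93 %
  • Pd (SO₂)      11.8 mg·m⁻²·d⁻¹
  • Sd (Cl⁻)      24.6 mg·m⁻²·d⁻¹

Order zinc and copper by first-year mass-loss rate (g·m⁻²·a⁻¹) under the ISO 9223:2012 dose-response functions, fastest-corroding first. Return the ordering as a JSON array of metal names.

["copper", "zinc"]

zinc: f(T) = -0.071·(T−10) [T>10 °C] = -0.1349
  Pd branch = 0.0129·Pd^0.44·e^(0.046·RH+f) = 2.407 μm/a
  Sd branch = 0.0175·Sd^0.57·e^(0.008·RH+0.085·T) = 0.6285 μm/a
  r_corr = 2.407 + 0.6285 = 3.036 μm/a
  mass loss = 3.036 μm/a × 7.14 g/cm³ = 21.68 g·m⁻²·a⁻¹
copper: f(T) = -0.080·(T−10) [T>10 °C] = -0.1520
  Pd branch = 0.0053·Pd^0.26·e^(0.059·RH+f) = 2.089 μm/a
  Cl⁻ term: 0.01025·24.6^0.27·exp(0.036·93+0.049·11.9) = 1.24
  r_corr = 2.089 + 1.24 = 3.329 μm/a
  mass loss = 3.329 μm/a × 8.96 g/cm³ = 29.83 g·m⁻²·a⁻¹
Ordering by g·m⁻²·a⁻¹: copper (29.8) > zinc (21.7)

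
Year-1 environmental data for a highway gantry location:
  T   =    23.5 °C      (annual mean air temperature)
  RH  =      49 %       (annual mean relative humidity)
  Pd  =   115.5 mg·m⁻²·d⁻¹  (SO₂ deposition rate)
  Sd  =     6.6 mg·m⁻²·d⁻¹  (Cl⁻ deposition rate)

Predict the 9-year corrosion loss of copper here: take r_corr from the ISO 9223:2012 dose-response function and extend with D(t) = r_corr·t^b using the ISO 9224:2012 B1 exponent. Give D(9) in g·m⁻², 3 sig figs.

copper: temperature factor f = -0.080·(13.5) = -1.0800
  SO₂ term: 0.0053·115.5^0.26·exp(0.059·49-1.0800) = 0.1114
  Sd branch = 0.01025·Sd^0.27·e^(0.036·RH+0.049·T) = 0.3149 μm/a
  r_corr = 0.1114 + 0.3149 = 0.4264 μm/a
Power-law: D(9) = r_corr · 9^0.667
  D(9) = 0.4264 × 9^0.667 = 0.4264 × 4.33 = 1.846 μm
  Mass loss = 1.846 μm × 8.96 g/cm³ = 16.54 g·m⁻²

D(9) = 16.5 g·m⁻²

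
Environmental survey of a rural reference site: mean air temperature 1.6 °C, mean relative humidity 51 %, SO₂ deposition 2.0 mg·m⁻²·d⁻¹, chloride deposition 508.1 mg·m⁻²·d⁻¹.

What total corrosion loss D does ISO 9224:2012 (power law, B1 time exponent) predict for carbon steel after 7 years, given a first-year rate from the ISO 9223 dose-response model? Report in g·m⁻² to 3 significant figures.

carbon steel: T≤10 °C ⇒ hinge +0.150·(1.6−10) = -1.2600
  SO₂ term: 1.77·2.0^0.52·exp(0.02·51-1.2600) = 1.997
  Sd branch = 0.102·Sd^0.62·e^(0.033·RH+0.04·T) = 27.86 μm/a
  r_corr = 1.997 + 27.86 = 29.86 μm/a
Long-term exponent b (ISO 9224 Table 2, B1) = 0.523
  D(7) = 29.86 × 7^0.523 = 29.86 × 2.767 = 82.61 μm
  Mass loss = 82.61 μm × 7.85 g/cm³ = 648.5 g·m⁻²

D(7) = 649 g·m⁻²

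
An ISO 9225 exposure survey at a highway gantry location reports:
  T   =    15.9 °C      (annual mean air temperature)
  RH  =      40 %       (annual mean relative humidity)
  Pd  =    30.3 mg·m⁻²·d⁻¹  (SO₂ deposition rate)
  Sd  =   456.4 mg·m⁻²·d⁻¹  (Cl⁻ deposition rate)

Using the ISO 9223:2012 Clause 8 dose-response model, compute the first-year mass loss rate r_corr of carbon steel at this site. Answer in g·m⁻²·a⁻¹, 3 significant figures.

r_corr = 385 g·m⁻²·a⁻¹

carbon steel: f(T) = -0.054·(T−10) [T>10 °C] = -0.3186
  sulphur-dioxide contribution → 16.88 μm/a
  chloride contribution → 32.13 μm/a
  ⇒ r_corr(carbon steel) = 49.01 μm/a
Convert to mass loss: 49.01 μm/a × 7.85 g/cm³ = 384.7 g·m⁻²·a⁻¹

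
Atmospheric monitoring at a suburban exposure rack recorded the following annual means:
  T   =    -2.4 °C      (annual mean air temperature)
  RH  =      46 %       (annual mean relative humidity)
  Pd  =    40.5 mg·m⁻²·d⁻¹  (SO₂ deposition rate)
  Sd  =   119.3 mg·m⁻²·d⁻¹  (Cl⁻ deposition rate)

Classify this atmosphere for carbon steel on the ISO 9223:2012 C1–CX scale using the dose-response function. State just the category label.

C2

carbon steel: temperature factor f = +0.150·(-12.4) = -1.8600
  SO₂ term: 1.77·40.5^0.52·exp(0.02·46-1.8600) = 4.738
  Sd branch = 0.102·Sd^0.62·e^(0.033·RH+0.04·T) = 8.198 μm/a
  sum: 4.738 + 8.198 → r_corr = 12.94 μm/a
ISO 9223 Table 2 (carbon steel): 1.3 < 12.9 ≤ 25 μm/a ⇒ C2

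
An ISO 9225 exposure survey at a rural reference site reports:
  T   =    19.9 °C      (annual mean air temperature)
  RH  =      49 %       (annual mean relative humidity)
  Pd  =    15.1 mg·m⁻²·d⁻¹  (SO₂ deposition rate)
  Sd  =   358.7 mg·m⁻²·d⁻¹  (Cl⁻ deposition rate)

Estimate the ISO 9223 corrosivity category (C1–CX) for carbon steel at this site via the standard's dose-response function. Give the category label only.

carbon steel: f(T) = -0.054·(T−10) [T>10 °C] = -0.5346
  sulphur-dioxide contribution → 11.34 μm/a
  chloride contribution → 43.7 μm/a
  total first-year rate 55.04 μm/a
55 μm/a falls in (50, 80] for carbon steel → category C4

C4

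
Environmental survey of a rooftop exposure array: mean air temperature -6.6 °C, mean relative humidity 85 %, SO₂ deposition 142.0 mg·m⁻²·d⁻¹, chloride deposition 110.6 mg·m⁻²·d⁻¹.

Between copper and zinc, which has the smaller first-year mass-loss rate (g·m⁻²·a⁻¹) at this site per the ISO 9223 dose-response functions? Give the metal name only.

copper: f(T) = +0.126·(T−10) [T≤10 °C] = -2.0916
  Pd branch = 0.0053·Pd^0.26·e^(0.059·RH+f) = 0.3577 μm/a
  Sd branch = 0.01025·Sd^0.27·e^(0.036·RH+0.049·T) = 0.5637 μm/a
  r_corr = 0.3577 + 0.5637 = 0.9213 μm/a
  mass loss = 0.9213 μm/a × 8.96 g/cm³ = 8.255 g·m⁻²·a⁻¹
zinc: f(T) = +0.038·(T−10) [T≤10 °C] = -0.6308
  SO₂ term: 0.0129·142.0^0.44·exp(0.046·85-0.6308) = 3.032
  Sd branch = 0.0175·Sd^0.57·e^(0.008·RH+0.085·T) = 0.2882 μm/a
  sum: 3.032 + 0.2882 → r_corr = 3.32 μm/a
  mass loss = 3.32 μm/a × 7.14 g/cm³ = 23.71 g·m⁻²·a⁻¹
Ordering by g·m⁻²·a⁻¹: zinc (23.7) > copper (8.26)

copper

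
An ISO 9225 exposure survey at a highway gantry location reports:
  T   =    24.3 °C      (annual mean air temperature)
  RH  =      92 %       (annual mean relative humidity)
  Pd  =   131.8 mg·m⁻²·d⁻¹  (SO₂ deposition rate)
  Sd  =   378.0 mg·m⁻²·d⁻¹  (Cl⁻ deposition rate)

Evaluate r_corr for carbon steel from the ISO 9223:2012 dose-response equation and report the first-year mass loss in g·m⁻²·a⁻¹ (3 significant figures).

r_corr = 2.26e+03 g·m⁻²·a⁻¹

carbon steel: T>10 °C ⇒ hinge -0.054·(24.3−10) = -0.7722
  Pd branch = 1.77·Pd^0.52·e^(0.02·RH+f) = 65.17 μm/a
  Sd branch = 0.102·Sd^0.62·e^(0.033·RH+0.04·T) = 222.5 μm/a
  sum: 65.17 + 222.5 → r_corr = 287.7 μm/a
Convert to mass loss: 287.7 μm/a × 7.85 g/cm³ = 2258 g·m⁻²·a⁻¹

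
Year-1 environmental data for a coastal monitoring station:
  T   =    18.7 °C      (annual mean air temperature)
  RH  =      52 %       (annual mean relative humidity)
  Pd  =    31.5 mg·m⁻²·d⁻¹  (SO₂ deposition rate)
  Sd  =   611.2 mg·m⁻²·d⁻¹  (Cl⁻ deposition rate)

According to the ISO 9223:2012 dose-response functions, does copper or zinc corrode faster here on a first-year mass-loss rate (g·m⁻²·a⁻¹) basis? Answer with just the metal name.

copper: f(T) = -0.080·(T−10) [T>10 °C] = -0.6960
  SO₂ term: 0.0053·31.5^0.26·exp(0.059·52-0.6960) = 0.1393
  Cl⁻ term: 0.01025·611.2^0.27·exp(0.036·52+0.049·18.7) = 0.9418
  sum: 0.1393 + 0.9418 → r_corr = 1.081 μm/a
  mass loss = 1.081 μm/a × 8.96 g/cm³ = 9.686 g·m⁻²·a⁻¹
zinc: f(T) = -0.071·(T−10) [T>10 °C] = -0.6177
  SO₂ term: 0.0129·31.5^0.44·exp(0.046·52-0.6177) = 0.3471
  Sd branch = 0.0175·Sd^0.57·e^(0.008·RH+0.085·T) = 5.037 μm/a
  r_corr = 0.3471 + 5.037 = 5.384 μm/a
  mass loss = 5.384 μm/a × 7.14 g/cm³ = 38.44 g·m⁻²·a⁻¹
Ordering by g·m⁻²·a⁻¹: zinc (38.4) > copper (9.69)

zinc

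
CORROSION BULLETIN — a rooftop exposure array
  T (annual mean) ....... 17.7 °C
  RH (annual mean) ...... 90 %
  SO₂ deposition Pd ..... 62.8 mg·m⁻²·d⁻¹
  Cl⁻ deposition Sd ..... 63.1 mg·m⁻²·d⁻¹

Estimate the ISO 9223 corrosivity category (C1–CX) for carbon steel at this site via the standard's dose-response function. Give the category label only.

carbon steel: f(T) = -0.054·(T−10) [T>10 °C] = -0.4158
  sulphur-dioxide contribution → 60.82 μm/a
  chloride contribution → 52.72 μm/a
  ⇒ r_corr(carbon steel) = 113.5 μm/a
ISO 9223 Table 2 (carbon steel): 80 < 114 ≤ 200 μm/a ⇒ C5

C5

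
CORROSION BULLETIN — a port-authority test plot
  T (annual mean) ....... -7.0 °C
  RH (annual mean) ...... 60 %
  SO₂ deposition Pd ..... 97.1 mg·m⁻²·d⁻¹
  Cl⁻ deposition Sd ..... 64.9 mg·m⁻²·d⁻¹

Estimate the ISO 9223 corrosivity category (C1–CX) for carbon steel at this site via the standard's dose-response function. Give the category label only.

C2

carbon steel: f(T) = +0.150·(T−10) [T≤10 °C] = -2.5500
  Pd branch = 1.77·Pd^0.52·e^(0.02·RH+f) = 4.955 μm/a
  Sd branch = 0.102·Sd^0.62·e^(0.033·RH+0.04·T) = 7.422 μm/a
  sum: 4.955 + 7.422 → r_corr = 12.38 μm/a
Category bounds: 1.3…25 μm/a bracket r_corr ⇒ C2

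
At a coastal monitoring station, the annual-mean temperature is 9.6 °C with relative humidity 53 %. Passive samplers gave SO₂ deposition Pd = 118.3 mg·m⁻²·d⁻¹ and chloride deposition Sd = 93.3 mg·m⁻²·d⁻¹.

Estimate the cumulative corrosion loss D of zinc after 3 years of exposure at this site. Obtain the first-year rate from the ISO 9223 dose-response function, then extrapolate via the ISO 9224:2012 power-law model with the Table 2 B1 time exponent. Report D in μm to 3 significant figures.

zinc: f(T) = +0.038·(T−10) [T≤10 °C] = -0.0152
  Pd branch = 0.0129·Pd^0.44·e^(0.046·RH+f) = 1.188 μm/a
  Cl⁻ term: 0.0175·93.3^0.57·exp(0.008·53+0.085·9.6) = 0.8024
  r_corr = 1.188 + 0.8024 = 1.991 μm/a
Power-law: D(3) = r_corr · 3^0.813
  D(3) = 1.991 × 3^0.813 = 1.991 × 2.443 = 4.863 μm

D(3) = 4.86 μm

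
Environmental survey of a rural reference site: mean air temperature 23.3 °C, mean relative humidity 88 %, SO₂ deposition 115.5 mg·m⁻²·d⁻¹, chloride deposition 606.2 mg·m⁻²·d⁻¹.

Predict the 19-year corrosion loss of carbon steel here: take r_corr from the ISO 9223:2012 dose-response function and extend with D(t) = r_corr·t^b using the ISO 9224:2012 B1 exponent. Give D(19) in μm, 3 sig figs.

D(19) = 1.45e+03 μm

carbon steel: T>10 °C ⇒ hinge -0.054·(23.3−10) = -0.7182
  Pd branch = 1.77·Pd^0.52·e^(0.02·RH+f) = 59.29 μm/a
  Cl⁻ term: 0.102·606.2^0.62·exp(0.033·88+0.04·23.3) = 251.1
  sum: 59.29 + 251.1 → r_corr = 310.3 μm/a
Long-term exponent b (ISO 9224 Table 2, B1) = 0.523
  D(19) = 310.3 × 19^0.523 = 310.3 × 4.664 = 1448 μm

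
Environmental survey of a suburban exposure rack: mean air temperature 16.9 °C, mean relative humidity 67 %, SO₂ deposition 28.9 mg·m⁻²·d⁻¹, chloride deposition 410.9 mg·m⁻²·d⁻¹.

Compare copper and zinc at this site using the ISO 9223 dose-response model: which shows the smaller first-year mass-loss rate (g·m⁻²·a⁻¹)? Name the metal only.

copper

copper: temperature factor f = -0.080·(6.9) = -0.5520
  sulphur-dioxide contribution → 0.3812 μm/a
  chloride contribution → 1.329 μm/a
  total first-year rate 1.71 μm/a
  mass loss = 1.71 μm/a × 8.96 g/cm³ = 15.33 g·m⁻²·a⁻¹
zinc: T>10 °C ⇒ hinge -0.071·(16.9−10) = -0.4899
  sulphur-dioxide contribution → 0.757 μm/a
  chloride contribution → 3.886 μm/a
  total first-year rate 4.643 μm/a
  mass loss = 4.643 μm/a × 7.14 g/cm³ = 33.15 g·m⁻²·a⁻¹
Ordering by g·m⁻²·a⁻¹: zinc (33.2) > copper (15.3)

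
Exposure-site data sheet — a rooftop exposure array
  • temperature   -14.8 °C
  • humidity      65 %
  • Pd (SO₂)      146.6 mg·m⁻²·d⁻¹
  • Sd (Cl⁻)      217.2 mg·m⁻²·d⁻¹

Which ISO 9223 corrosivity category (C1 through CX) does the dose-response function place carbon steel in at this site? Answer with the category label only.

carbon steel: f(T) = +0.150·(T−10) [T≤10 °C] = -3.7200
  sulphur-dioxide contribution → 2.106 μm/a
  chloride contribution → 13.55 μm/a
  ⇒ r_corr(carbon steel) = 15.65 μm/a
Category bounds: 1.3…25 μm/a bracket r_corr ⇒ C2

C2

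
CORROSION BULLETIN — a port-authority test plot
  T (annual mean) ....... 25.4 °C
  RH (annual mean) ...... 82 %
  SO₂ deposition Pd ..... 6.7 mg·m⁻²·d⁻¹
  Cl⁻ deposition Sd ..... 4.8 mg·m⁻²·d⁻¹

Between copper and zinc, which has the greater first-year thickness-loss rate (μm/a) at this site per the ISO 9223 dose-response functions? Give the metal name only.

copper

copper: f(T) = -0.080·(T−10) [T>10 °C] = -1.2320
  sulphur-dioxide contribution → 0.32 μm/a
  chloride contribution → 1.04 μm/a
  total first-year rate 1.36 μm/a
zinc: f(T) = -0.071·(T−10) [T>10 °C] = -1.0934
  sulphur-dioxide contribution → 0.4339 μm/a
  chloride contribution → 0.7143 μm/a
  ⇒ r_corr(zinc) = 1.148 μm/a
Ordering by μm/a: copper (1.36) > zinc (1.15)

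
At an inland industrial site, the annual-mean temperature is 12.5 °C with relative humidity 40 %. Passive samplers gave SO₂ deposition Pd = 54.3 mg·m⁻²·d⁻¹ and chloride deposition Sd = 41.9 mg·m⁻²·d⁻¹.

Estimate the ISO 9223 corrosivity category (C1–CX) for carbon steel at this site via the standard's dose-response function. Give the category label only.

C3

carbon steel: T>10 °C ⇒ hinge -0.054·(12.5−10) = -0.1350
  Pd branch = 1.77·Pd^0.52·e^(0.02·RH+f) = 27.47 μm/a
  Sd branch = 0.102·Sd^0.62·e^(0.033·RH+0.04·T) = 6.38 μm/a
  sum: 27.47 + 6.38 → r_corr = 33.85 μm/a
ISO 9223 Table 2 (carbon steel): 25 < 33.9 ≤ 50 μm/a ⇒ C3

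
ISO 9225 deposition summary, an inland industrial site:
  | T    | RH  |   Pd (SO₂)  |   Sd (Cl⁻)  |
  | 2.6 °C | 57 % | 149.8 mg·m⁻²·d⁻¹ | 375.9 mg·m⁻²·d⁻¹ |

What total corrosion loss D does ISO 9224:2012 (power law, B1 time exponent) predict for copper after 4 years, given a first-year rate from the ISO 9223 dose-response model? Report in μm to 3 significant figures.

D(4) = 1.69 μm

copper: T≤10 °C ⇒ hinge +0.126·(2.6−10) = -0.9324
  Pd branch = 0.0053·Pd^0.26·e^(0.059·RH+f) = 0.2216 μm/a
  Sd branch = 0.01025·Sd^0.27·e^(0.036·RH+0.049·T) = 0.4493 μm/a
  sum: 0.2216 + 0.4493 → r_corr = 0.6708 μm/a
ISO 9224: D(t) = r_corr · t^b with b = 0.667 (copper, B1)
  D(4) = 0.6708 × 4^0.667 = 0.6708 × 2.521 = 1.691 μm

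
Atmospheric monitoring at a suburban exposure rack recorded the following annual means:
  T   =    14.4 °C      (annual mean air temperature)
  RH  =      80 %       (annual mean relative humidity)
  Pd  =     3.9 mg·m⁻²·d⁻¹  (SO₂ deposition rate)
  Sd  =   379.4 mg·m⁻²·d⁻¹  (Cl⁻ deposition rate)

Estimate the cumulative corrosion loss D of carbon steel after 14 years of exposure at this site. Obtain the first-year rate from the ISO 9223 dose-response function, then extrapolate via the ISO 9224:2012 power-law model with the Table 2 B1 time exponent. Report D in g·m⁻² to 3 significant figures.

carbon steel: temperature factor f = -0.054·(4.4) = -0.2376
  sulphur-dioxide contribution → 14.03 μm/a
  chloride contribution → 101 μm/a
  total first-year rate 115 μm/a
ISO 9224: D(t) = r_corr · t^b with b = 0.523 (carbon steel, B1)
  D(14) = 115 × 14^0.523 = 115 × 3.976 = 457.3 μm
  Mass loss = 457.3 μm × 7.85 g/cm³ = 3590 g·m⁻²

D(14) = 3.59e+03 g·m⁻²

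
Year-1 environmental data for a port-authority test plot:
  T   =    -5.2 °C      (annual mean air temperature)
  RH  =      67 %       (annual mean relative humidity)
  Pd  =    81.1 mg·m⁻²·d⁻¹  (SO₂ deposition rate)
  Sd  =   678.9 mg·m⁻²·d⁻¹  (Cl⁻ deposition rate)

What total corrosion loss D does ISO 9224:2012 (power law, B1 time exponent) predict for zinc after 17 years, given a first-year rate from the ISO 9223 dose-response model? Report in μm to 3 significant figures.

D(17) = 18.8 μm

zinc: f(T) = +0.038·(T−10) [T≤10 °C] = -0.5776
  sulphur-dioxide contribution → 1.092 μm/a
  chloride contribution → 0.7907 μm/a
  total first-year rate 1.883 μm/a
Long-term exponent b (ISO 9224 Table 2, B1) = 0.813
  D(17) = 1.883 × 17^0.813 = 1.883 × 10.01 = 18.84 μm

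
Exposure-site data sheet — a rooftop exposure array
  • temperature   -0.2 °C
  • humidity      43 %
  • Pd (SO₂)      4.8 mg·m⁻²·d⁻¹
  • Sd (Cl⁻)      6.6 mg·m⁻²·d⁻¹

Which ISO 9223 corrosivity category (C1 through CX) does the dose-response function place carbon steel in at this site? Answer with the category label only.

carbon steel: T≤10 °C ⇒ hinge +0.150·(-0.2−10) = -1.5300
  Pd branch = 1.77·Pd^0.52·e^(0.02·RH+f) = 2.048 μm/a
  Cl⁻ term: 0.102·6.6^0.62·exp(0.033·43+0.04·-0.2) = 1.347
  sum: 2.048 + 1.347 → r_corr = 3.395 μm/a
ISO 9223 Table 2 (carbon steel): 1.3 < 3.4 ≤ 25 μm/a ⇒ C2

C2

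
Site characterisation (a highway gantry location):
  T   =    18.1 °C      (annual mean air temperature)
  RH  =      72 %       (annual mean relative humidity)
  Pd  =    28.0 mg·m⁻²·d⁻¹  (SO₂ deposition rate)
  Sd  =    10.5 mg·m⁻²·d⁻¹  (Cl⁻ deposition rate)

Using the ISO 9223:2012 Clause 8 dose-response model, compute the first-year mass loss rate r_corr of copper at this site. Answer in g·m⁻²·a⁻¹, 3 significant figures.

copper: f(T) = -0.080·(T−10) [T>10 °C] = -0.6480
  SO₂ term: 0.0053·28.0^0.26·exp(0.059·72-0.6480) = 0.4613
  Cl⁻ term: 0.01025·10.5^0.27·exp(0.036·72+0.049·18.1) = 0.6271
  sum: 0.4613 + 0.6271 → r_corr = 1.088 μm/a
Convert to mass loss: 1.088 μm/a × 8.96 g/cm³ = 9.752 g·m⁻²·a⁻¹

r_corr = 9.75 g·m⁻²·a⁻¹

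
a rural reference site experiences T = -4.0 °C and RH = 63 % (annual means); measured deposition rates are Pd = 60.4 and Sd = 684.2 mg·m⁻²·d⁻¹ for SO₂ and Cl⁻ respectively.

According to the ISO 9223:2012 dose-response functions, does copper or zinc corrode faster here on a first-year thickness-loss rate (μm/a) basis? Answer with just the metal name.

copper: temperature factor f = +0.126·(-14.0) = -1.7640
  SO₂ term: 0.0053·60.4^0.26·exp(0.059·63-1.7640) = 0.1085
  Sd branch = 0.01025·Sd^0.27·e^(0.036·RH+0.049·T) = 0.4743 μm/a
  sum: 0.1085 + 0.4743 → r_corr = 0.5829 μm/a
zinc: T≤10 °C ⇒ hinge +0.038·(-4.0−10) = -0.5320
  Pd branch = 0.0129·Pd^0.44·e^(0.046·RH+f) = 0.8352 μm/a
  Cl⁻ term: 0.0175·684.2^0.57·exp(0.008·63+0.085·-4.0) = 0.8518
  sum: 0.8352 + 0.8518 → r_corr = 1.687 μm/a
Ordering by μm/a: zinc (1.69) > copper (0.583)

zinc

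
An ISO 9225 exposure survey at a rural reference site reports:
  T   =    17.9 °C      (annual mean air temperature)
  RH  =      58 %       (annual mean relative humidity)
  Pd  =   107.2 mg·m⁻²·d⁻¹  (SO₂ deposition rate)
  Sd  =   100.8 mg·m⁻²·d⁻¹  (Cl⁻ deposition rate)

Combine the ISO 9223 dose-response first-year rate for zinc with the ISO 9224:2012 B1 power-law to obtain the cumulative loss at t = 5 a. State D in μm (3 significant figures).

D(5) = 9.61 μm

zinc: T>10 °C ⇒ hinge -0.071·(17.9−10) = -0.5609
  Pd branch = 0.0129·Pd^0.44·e^(0.046·RH+f) = 0.8298 μm/a
  Sd branch = 0.0175·Sd^0.57·e^(0.008·RH+0.085·T) = 1.767 μm/a
  sum: 0.8298 + 1.767 → r_corr = 2.597 μm/a
Long-term exponent b (ISO 9224 Table 2, B1) = 0.813
  D(5) = 2.597 × 5^0.813 = 2.597 × 3.701 = 9.611 μm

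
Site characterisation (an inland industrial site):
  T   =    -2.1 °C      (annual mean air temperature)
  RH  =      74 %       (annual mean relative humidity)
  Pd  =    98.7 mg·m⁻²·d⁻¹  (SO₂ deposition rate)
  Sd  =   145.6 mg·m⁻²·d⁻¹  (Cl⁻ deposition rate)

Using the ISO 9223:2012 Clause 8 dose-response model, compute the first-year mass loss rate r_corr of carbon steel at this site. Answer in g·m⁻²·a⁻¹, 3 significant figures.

r_corr = 294 g·m⁻²·a⁻¹

carbon steel: temperature factor f = +0.150·(-12.1) = -1.8150
  Pd branch = 1.77·Pd^0.52·e^(0.02·RH+f) = 13.79 μm/a
  Cl⁻ term: 0.102·145.6^0.62·exp(0.033·74+0.04·-2.1) = 23.65
  sum: 13.79 + 23.65 → r_corr = 37.44 μm/a
Convert to mass loss: 37.44 μm/a × 7.85 g/cm³ = 293.9 g·m⁻²·a⁻¹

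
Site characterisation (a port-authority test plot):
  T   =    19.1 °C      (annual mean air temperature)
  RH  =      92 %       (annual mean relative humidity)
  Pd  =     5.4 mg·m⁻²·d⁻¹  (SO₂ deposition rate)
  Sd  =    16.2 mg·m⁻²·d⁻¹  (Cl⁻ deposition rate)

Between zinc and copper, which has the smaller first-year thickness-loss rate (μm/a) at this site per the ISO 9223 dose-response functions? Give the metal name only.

zinc: T>10 °C ⇒ hinge -0.071·(19.1−10) = -0.6461
  sulphur-dioxide contribution → 0.9776 μm/a
  chloride contribution → 0.9061 μm/a
  ⇒ r_corr(zinc) = 1.884 μm/a
copper: T>10 °C ⇒ hinge -0.080·(19.1−10) = -0.7280
  sulphur-dioxide contribution → 0.9034 μm/a
  chloride contribution → 1.521 μm/a
  total first-year rate 2.424 μm/a
Ordering by μm/a: copper (2.42) > zinc (1.88)

zinc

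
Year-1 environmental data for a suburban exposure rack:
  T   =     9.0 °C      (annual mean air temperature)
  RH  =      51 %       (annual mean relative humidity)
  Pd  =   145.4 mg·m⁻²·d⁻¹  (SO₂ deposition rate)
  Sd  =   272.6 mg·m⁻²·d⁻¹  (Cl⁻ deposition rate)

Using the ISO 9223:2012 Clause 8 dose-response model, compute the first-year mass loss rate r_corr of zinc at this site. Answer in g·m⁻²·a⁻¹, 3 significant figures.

zinc: f(T) = +0.038·(T−10) [T≤10 °C] = -0.0380
  SO₂ term: 0.0129·145.4^0.44·exp(0.046·51-0.0380) = 1.16
  Sd branch = 0.0175·Sd^0.57·e^(0.008·RH+0.085·T) = 1.383 μm/a
  sum: 1.16 + 1.383 → r_corr = 2.543 μm/a
Convert to mass loss: 2.543 μm/a × 7.14 g/cm³ = 18.15 g·m⁻²·a⁻¹

r_corr = 18.2 g·m⁻²·a⁻¹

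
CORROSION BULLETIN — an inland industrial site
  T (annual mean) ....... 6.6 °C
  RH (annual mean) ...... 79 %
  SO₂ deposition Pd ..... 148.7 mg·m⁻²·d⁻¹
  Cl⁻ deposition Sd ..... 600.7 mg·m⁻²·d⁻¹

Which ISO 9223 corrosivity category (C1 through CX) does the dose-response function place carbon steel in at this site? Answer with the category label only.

carbon steel: f(T) = +0.150·(T−10) [T≤10 °C] = -0.5100
  sulphur-dioxide contribution → 69.55 μm/a
  chloride contribution → 95.11 μm/a
  total first-year rate 164.7 μm/a
Category bounds: 80…200 μm/a bracket r_corr ⇒ C5

C5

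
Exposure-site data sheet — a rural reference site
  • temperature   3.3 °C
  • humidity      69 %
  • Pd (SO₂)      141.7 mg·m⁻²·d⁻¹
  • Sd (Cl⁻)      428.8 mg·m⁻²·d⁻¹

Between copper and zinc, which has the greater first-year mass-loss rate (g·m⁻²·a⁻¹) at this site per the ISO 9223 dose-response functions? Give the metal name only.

copper: f(T) = +0.126·(T−10) [T≤10 °C] = -0.8442
  sulphur-dioxide contribution → 0.4842 μm/a
  chloride contribution → 0.7421 μm/a
  total first-year rate 1.226 μm/a
  mass loss = 1.226 μm/a × 8.96 g/cm³ = 10.99 g·m⁻²·a⁻¹
zinc: f(T) = +0.038·(T−10) [T≤10 °C] = -0.2546
  sulphur-dioxide contribution → 2.114 μm/a
  chloride contribution → 1.273 μm/a
  ⇒ r_corr(zinc) = 3.387 μm/a
  mass loss = 3.387 μm/a × 7.14 g/cm³ = 24.19 g·m⁻²·a⁻¹
Ordering by g·m⁻²·a⁻¹: zinc (24.2) > copper (11)

zinc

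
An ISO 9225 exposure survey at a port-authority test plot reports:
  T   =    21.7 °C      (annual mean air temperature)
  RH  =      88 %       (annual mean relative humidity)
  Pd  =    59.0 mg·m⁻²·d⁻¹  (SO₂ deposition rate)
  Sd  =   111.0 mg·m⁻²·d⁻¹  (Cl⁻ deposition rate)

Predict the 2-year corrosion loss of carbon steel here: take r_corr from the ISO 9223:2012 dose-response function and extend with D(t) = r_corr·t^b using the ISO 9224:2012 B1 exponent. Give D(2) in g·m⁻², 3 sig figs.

carbon steel: temperature factor f = -0.054·(11.7) = -0.6318
  SO₂ term: 1.77·59.0^0.52·exp(0.02·88-0.6318) = 45.58
  Cl⁻ term: 0.102·111.0^0.62·exp(0.033·88+0.04·21.7) = 82.2
  r_corr = 45.58 + 82.2 = 127.8 μm/a
Power-law: D(2) = r_corr · 2^0.523
  D(2) = 127.8 × 2^0.523 = 127.8 × 1.437 = 183.6 μm
  Mass loss = 183.6 μm × 7.85 g/cm³ = 1441 g·m⁻²

D(2) = 1.44e+03 g·m⁻²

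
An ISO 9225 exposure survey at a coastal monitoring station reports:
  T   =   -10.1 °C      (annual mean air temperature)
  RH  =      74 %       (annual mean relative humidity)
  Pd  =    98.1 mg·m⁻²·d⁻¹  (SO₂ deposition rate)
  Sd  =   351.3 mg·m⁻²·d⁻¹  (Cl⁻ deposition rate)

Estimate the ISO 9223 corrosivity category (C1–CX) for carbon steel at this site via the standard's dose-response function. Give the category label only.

C3

carbon steel: f(T) = +0.150·(T−10) [T≤10 °C] = -3.0150
  Pd branch = 1.77·Pd^0.52·e^(0.02·RH+f) = 4.14 μm/a
  Sd branch = 0.102·Sd^0.62·e^(0.033·RH+0.04·T) = 29.65 μm/a
  r_corr = 4.14 + 29.65 = 33.79 μm/a
Category bounds: 25…50 μm/a bracket r_corr ⇒ C3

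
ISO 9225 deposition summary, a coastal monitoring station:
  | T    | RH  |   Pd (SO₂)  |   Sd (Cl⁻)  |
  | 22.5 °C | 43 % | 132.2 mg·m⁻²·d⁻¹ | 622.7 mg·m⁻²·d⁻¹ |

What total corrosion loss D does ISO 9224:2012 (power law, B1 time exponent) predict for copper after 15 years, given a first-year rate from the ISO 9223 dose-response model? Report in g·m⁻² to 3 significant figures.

copper: T>10 °C ⇒ hinge -0.080·(22.5−10) = -1.0000
  SO₂ term: 0.0053·132.2^0.26·exp(0.059·43-1.0000) = 0.08776
  Cl⁻ term: 0.01025·622.7^0.27·exp(0.036·43+0.049·22.5) = 0.8247
  r_corr = 0.08776 + 0.8247 = 0.9124 μm/a
Long-term exponent b (ISO 9224 Table 2, B1) = 0.667
  D(15) = 0.9124 × 15^0.667 = 0.9124 × 6.088 = 5.555 μm
  Mass loss = 5.555 μm × 8.96 g/cm³ = 49.77 g·m⁻²

D(15) = 49.8 g·m⁻²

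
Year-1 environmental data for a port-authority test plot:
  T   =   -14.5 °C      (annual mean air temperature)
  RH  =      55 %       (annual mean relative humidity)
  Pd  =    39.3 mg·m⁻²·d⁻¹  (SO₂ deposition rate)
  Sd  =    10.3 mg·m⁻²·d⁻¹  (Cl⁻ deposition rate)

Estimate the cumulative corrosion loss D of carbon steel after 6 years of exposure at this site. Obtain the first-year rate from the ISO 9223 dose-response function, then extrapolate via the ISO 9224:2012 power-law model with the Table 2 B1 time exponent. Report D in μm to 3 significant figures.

carbon steel: T≤10 °C ⇒ hinge +0.150·(-14.5−10) = -3.6750
  SO₂ term: 1.77·39.3^0.52·exp(0.02·55-3.6750) = 0.9094
  Sd branch = 0.102·Sd^0.62·e^(0.033·RH+0.04·T) = 1.489 μm/a
  r_corr = 0.9094 + 1.489 = 2.398 μm/a
ISO 9224: D(t) = r_corr · t^b with b = 0.523 (carbon steel, B1)
  D(6) = 2.398 × 6^0.523 = 2.398 × 2.553 = 6.122 μm

D(6) = 6.12 μm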